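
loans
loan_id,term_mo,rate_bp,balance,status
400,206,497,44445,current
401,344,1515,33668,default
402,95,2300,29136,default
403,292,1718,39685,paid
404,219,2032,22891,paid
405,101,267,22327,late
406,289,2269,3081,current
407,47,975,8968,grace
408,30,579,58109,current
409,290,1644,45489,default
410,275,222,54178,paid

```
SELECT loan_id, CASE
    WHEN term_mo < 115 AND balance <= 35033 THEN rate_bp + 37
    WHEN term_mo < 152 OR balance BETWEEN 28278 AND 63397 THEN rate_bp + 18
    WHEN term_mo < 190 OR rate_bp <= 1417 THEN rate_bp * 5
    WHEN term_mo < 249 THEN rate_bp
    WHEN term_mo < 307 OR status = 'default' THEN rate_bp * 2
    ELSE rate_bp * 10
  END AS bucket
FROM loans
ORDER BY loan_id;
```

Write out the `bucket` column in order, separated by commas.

loan_id=400: term_mo < 152 OR balance BETWEEN 28278 AND 63397 → 515
loan_id=401: term_mo < 152 OR balance BETWEEN 28278 AND 63397 → 1533
loan_id=402: term_mo < 115 AND balance <= 35033 → 2337
loan_id=403: term_mo < 152 OR balance BETWEEN 28278 AND 63397 → 1736
loan_id=404: term_mo < 249 → 2032
loan_id=405: term_mo < 115 AND balance <= 35033 → 304
loan_id=406: term_mo < 307 OR status = 'default' → 4538
loan_id=407: term_mo < 115 AND balance <= 35033 → 1012
loan_id=408: term_mo < 152 OR balance BETWEEN 28278 AND 63397 → 597
loan_id=409: term_mo < 152 OR balance BETWEEN 28278 AND 63397 → 1662
loan_id=410: term_mo < 152 OR balance BETWEEN 28278 AND 63397 → 240

515, 1533, 2337, 1736, 2032, 304, 4538, 1012, 597, 1662, 240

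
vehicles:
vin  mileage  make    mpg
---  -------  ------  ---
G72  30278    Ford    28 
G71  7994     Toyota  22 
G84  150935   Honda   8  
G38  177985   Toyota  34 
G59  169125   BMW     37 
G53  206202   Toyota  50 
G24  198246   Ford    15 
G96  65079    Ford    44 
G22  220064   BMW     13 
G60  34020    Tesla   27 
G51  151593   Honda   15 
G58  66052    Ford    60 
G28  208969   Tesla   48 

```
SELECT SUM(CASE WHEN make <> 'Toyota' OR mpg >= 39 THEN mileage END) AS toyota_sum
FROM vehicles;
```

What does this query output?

1500563

vin=G72: ✓ → 30278
vin=G71: ✗
vin=G84: ✓ → 150935
vin=G38: ✗
vin=G59: ✓ → 169125
vin=G53: ✓ → 206202
vin=G24: ✓ → 198246
vin=G96: ✓ → 65079
vin=G22: ✓ → 220064
vin=G60: ✓ → 34020
vin=G51: ✓ → 151593
vin=G58: ✓ → 66052
vin=G28: ✓ → 208969
toyota_sum = 30278 + 150935 + 169125 + 206202 + 198246 + 65079 + 220064 + 34020 + 151593 + 66052 + 208969 = 1500563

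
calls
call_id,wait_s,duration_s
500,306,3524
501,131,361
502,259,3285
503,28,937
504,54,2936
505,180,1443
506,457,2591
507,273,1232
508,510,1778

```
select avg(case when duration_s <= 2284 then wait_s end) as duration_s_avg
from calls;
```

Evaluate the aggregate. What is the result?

call_id=500: ✗
call_id=501: ✓ → 131
call_id=502: ✗
call_id=503: ✓ → 28
call_id=504: ✗
call_id=505: ✓ → 180
call_id=506: ✗
call_id=507: ✓ → 273
call_id=508: ✓ → 510
duration_s_avg = (131 + 28 + 180 + 273 + 510) / 5 = 224.4

224.4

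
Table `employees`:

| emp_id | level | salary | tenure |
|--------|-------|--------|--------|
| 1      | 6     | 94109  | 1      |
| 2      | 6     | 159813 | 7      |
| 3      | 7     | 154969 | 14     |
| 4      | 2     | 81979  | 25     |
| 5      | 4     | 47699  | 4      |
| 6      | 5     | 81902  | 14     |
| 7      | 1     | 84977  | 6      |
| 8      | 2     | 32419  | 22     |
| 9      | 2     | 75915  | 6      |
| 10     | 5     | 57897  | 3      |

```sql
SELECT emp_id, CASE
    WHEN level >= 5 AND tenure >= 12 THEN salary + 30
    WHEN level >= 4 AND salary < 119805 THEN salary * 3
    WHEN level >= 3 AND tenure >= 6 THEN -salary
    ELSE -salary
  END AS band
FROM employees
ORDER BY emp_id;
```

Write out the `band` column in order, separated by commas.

282327, -159813, 154999, -81979, 143097, 81932, -84977, -32419, -75915, 173691

emp_id=1: level >= 4 AND salary < 119805 → 282327
emp_id=2: level >= 3 AND tenure >= 6 → -159813
emp_id=3: level >= 5 AND tenure >= 12 → 154999
emp_id=4: ELSE → -81979
emp_id=5: level >= 4 AND salary < 119805 → 143097
emp_id=6: level >= 5 AND tenure >= 12 → 81932
emp_id=7: ELSE → -84977
emp_id=8: ELSE → -32419
emp_id=9: ELSE → -75915
emp_id=10: level >= 4 AND salary < 119805 → 173691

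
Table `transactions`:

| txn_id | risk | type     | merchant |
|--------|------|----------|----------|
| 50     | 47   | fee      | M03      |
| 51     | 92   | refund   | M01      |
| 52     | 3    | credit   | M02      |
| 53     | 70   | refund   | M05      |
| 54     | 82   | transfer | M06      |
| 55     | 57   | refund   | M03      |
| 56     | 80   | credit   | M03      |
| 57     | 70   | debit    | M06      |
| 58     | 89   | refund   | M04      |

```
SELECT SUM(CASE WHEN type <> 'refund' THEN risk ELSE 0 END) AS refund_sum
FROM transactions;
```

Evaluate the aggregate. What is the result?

txn_id=50: ✓ → 47
txn_id=51: ✗
txn_id=52: ✓ → 3
txn_id=53: ✗
txn_id=54: ✓ → 82
txn_id=55: ✗
txn_id=56: ✓ → 80
txn_id=57: ✓ → 70
txn_id=58: ✗
refund_sum = 47 + 3 + 82 + 80 + 70 = 282

282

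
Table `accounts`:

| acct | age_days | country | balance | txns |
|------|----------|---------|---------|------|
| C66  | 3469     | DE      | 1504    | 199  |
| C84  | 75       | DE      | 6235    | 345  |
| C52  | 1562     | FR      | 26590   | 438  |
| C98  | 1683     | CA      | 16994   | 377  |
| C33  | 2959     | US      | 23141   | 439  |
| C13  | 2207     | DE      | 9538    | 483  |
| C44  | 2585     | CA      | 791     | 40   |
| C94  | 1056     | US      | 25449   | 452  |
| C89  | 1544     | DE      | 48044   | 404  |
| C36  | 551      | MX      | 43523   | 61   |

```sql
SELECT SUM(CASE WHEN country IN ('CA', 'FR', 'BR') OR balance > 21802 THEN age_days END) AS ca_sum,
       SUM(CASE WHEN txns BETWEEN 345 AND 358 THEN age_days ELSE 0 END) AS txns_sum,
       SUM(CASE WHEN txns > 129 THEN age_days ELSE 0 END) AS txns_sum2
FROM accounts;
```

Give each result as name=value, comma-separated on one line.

[ca_sum: country IN ('CA', 'FR', 'BR') OR balance > 21802]
acct=C66: ✗
acct=C84: ✗
acct=C52: ✓ → 1562
acct=C98: ✓ → 1683
acct=C33: ✓ → 2959
acct=C13: ✗
acct=C44: ✓ → 2585
acct=C94: ✓ → 1056
acct=C89: ✓ → 1544
acct=C36: ✓ → 551
ca_sum = 1562 + 1683 + 2959 + 2585 + 1056 + 1544 + 551 = 11940
—
[txns_sum: txns BETWEEN 345 AND 358]
acct=C66: ✗
acct=C84: ✓ → 75
acct=C52: ✗
acct=C98: ✗
acct=C33: ✗
acct=C13: ✗
acct=C44: ✗
acct=C94: ✗
acct=C89: ✗
acct=C36: ✗
txns_sum = 75
—
[txns_sum2: txns > 129]
acct=C66: ✓ → 3469
acct=C84: ✓ → 75
acct=C52: ✓ → 1562
acct=C98: ✓ → 1683
acct=C33: ✓ → 2959
acct=C13: ✓ → 2207
acct=C44: ✗
acct=C94: ✓ → 1056
acct=C89: ✓ → 1544
acct=C36: ✗
txns_sum2 = 3469 + 75 + 1562 + 1683 + 2959 + 2207 + 1056 + 1544 = 14555

ca_sum=11940, txns_sum=75, txns_sum2=14555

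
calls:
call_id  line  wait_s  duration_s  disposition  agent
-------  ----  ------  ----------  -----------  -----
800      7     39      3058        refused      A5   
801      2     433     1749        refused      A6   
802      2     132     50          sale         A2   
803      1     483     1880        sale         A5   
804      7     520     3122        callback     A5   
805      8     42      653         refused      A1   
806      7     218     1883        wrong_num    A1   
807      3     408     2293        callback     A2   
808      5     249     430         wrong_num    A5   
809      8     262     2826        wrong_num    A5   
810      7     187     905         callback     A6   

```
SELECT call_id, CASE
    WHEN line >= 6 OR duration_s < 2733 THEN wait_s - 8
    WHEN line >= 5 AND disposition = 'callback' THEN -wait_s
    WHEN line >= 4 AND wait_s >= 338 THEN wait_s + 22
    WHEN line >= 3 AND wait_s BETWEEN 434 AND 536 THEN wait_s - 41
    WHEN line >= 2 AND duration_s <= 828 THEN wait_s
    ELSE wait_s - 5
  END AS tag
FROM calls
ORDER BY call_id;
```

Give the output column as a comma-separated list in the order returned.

31, 425, 124, 475, 512, 34, 210, 400, 241, 254, 179

call_id=800: line >= 6 OR duration_s < 2733 → 31
call_id=801: line >= 6 OR duration_s < 2733 → 425
call_id=802: line >= 6 OR duration_s < 2733 → 124
call_id=803: line >= 6 OR duration_s < 2733 → 475
call_id=804: line >= 6 OR duration_s < 2733 → 512
call_id=805: line >= 6 OR duration_s < 2733 → 34
call_id=806: line >= 6 OR duration_s < 2733 → 210
call_id=807: line >= 6 OR duration_s < 2733 → 400
call_id=808: line >= 6 OR duration_s < 2733 → 241
call_id=809: line >= 6 OR duration_s < 2733 → 254
call_id=810: line >= 6 OR duration_s < 2733 → 179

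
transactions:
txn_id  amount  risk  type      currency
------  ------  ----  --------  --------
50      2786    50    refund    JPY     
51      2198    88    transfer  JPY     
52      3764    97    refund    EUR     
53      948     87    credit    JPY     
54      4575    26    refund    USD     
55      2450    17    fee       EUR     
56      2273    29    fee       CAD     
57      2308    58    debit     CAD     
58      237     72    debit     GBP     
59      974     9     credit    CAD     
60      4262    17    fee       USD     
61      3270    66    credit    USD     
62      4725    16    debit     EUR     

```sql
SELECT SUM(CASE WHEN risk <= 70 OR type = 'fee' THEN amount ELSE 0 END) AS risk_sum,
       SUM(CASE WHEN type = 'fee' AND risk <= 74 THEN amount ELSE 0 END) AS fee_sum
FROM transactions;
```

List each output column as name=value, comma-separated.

[risk_sum: risk <= 70 OR type = 'fee']
txn_id=50: ✓ → 2786
txn_id=51: ✗
txn_id=52: ✗
txn_id=53: ✗
txn_id=54: ✓ → 4575
txn_id=55: ✓ → 2450
txn_id=56: ✓ → 2273
txn_id=57: ✓ → 2308
txn_id=58: ✗
txn_id=59: ✓ → 974
txn_id=60: ✓ → 4262
txn_id=61: ✓ → 3270
txn_id=62: ✓ → 4725
risk_sum = 2786 + 4575 + 2450 + 2273 + 2308 + 974 + 4262 + 3270 + 4725 = 27623
—
[fee_sum: type = 'fee' AND risk <= 74]
txn_id=50: ✗
txn_id=51: ✗
txn_id=52: ✗
txn_id=53: ✗
txn_id=54: ✗
txn_id=55: ✓ → 2450
txn_id=56: ✓ → 2273
txn_id=57: ✗
txn_id=58: ✗
txn_id=59: ✗
txn_id=60: ✓ → 4262
txn_id=61: ✗
txn_id=62: ✗
fee_sum = 2450 + 2273 + 4262 = 8985

risk_sum=27623, fee_sum=8985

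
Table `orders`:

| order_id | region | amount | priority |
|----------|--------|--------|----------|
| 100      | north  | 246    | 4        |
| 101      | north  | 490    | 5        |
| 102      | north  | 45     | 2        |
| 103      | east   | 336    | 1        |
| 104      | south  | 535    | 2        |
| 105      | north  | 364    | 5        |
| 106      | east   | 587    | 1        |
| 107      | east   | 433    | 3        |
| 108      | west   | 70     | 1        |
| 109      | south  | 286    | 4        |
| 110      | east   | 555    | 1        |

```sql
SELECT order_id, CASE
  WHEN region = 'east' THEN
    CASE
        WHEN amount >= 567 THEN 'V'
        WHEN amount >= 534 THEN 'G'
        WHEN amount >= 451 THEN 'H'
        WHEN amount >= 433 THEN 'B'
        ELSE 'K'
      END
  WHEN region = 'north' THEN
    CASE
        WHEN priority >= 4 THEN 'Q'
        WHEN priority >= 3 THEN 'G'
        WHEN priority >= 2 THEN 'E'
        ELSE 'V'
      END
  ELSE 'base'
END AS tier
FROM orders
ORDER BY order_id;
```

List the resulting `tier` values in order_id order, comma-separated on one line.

Q, Q, E, K, base, Q, V, B, base, base, G

order_id=100: region='north' → inner[priority >= 4] → Q
order_id=101: region='north' → inner[priority >= 4] → Q
order_id=102: region='north' → inner[priority >= 2] → E
order_id=103: region='east' → inner[ELSE] → K
order_id=104: region='south' → outer ELSE → base
order_id=105: region='north' → inner[priority >= 4] → Q
order_id=106: region='east' → inner[amount >= 567] → V
order_id=107: region='east' → inner[amount >= 433] → B
order_id=108: region='west' → outer ELSE → base
order_id=109: region='south' → outer ELSE → base
order_id=110: region='east' → inner[amount >= 534] → G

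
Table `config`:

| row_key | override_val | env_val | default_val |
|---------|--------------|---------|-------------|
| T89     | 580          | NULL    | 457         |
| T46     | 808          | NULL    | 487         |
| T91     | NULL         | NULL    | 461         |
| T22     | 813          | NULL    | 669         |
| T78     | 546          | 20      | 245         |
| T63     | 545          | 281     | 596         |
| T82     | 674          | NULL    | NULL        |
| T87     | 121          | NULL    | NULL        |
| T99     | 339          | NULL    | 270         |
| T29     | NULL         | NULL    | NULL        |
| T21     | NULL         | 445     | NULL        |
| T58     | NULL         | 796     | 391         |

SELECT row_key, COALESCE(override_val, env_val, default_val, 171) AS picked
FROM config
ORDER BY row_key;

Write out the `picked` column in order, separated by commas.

row_key=T21: override_val=NULL, env_val=445 → 445
row_key=T22: override_val=813 → 813
row_key=T29: override_val=NULL, env_val=NULL, default_val=NULL, → literal 171 → 171
row_key=T46: override_val=808 → 808
row_key=T58: override_val=NULL, env_val=796 → 796
row_key=T63: override_val=545 → 545
row_key=T78: override_val=546 → 546
row_key=T82: override_val=674 → 674
row_key=T87: override_val=121 → 121
row_key=T89: override_val=580 → 580
row_key=T91: override_val=NULL, env_val=NULL, default_val=461 → 461
row_key=T99: override_val=339 → 339

445, 813, 171, 808, 796, 545, 546, 674, 121, 580, 461, 339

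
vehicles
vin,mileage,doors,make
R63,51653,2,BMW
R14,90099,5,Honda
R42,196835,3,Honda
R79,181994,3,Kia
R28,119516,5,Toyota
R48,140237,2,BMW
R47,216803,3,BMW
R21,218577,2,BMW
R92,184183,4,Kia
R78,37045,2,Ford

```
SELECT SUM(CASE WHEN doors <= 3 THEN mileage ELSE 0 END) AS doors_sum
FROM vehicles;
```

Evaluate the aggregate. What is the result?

vin=R63: ✓ → 51653
vin=R14: ✗
vin=R42: ✓ → 196835
vin=R79: ✓ → 181994
vin=R28: ✗
vin=R48: ✓ → 140237
vin=R47: ✓ → 216803
vin=R21: ✓ → 218577
vin=R92: ✗
vin=R78: ✓ → 37045
doors_sum = 51653 + 196835 + 181994 + 140237 + 216803 + 218577 + 37045 = 1043144

1043144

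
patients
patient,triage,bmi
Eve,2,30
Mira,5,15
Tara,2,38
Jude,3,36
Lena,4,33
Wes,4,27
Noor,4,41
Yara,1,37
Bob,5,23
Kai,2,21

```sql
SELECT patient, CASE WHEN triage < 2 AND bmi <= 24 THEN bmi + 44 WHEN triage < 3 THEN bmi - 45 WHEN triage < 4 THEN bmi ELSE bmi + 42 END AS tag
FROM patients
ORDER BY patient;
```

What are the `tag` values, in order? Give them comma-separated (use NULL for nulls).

patient=Bob: ELSE → 65
patient=Eve: triage < 3 → -15
patient=Jude: triage < 4 → 36
patient=Kai: triage < 3 → -24
patient=Lena: ELSE → 75
patient=Mira: ELSE → 57
patient=Noor: ELSE → 83
patient=Tara: triage < 3 → -7
patient=Wes: ELSE → 69
patient=Yara: triage < 3 → -8

65, -15, 36, -24, 75, 57, 83, -7, 69, -8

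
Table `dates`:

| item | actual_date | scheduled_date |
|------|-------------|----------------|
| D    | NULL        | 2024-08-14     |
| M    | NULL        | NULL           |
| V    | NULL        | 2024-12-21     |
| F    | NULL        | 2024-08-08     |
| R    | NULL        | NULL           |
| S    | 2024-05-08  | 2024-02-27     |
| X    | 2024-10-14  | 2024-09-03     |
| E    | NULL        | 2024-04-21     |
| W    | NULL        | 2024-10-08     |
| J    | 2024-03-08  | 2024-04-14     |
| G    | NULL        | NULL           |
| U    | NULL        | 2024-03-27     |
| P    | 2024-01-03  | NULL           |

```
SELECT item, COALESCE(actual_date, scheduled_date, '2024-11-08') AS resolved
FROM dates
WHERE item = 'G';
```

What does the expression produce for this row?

item = G: actual_date=NULL, scheduled_date=NULL.
actual_date=NULL, scheduled_date=NULL, → literal 2024-11-08 → 2024-11-08

2024-11-08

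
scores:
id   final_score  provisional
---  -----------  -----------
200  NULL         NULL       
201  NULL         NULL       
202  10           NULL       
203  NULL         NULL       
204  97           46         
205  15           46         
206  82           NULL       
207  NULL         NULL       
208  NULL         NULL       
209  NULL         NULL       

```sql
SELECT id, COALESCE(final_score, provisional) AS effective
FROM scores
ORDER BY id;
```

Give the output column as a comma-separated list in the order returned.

id=200: final_score=NULL, provisional=NULL (all NULL) → NULL
id=201: final_score=NULL, provisional=NULL (all NULL) → NULL
id=202: final_score=10 → 10
id=203: final_score=NULL, provisional=NULL (all NULL) → NULL
id=204: final_score=97 → 97
id=205: final_score=15 → 15
id=206: final_score=82 → 82
id=207: final_score=NULL, provisional=NULL (all NULL) → NULL
id=208: final_score=NULL, provisional=NULL (all NULL) → NULL
id=209: final_score=NULL, provisional=NULL (all NULL) → NULL

NULL, NULL, 10, NULL, 97, 15, 82, NULL, NULL, NULL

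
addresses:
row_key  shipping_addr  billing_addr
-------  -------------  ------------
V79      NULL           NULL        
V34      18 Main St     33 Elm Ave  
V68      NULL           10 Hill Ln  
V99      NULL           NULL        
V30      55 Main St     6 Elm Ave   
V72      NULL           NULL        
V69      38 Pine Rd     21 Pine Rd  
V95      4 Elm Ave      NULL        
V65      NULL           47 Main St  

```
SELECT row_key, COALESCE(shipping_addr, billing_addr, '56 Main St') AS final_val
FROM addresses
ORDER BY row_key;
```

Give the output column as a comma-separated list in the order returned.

row_key=V30: shipping_addr=55 Main St → 55 Main St
row_key=V34: shipping_addr=18 Main St → 18 Main St
row_key=V65: shipping_addr=NULL, billing_addr=47 Main St → 47 Main St
row_key=V68: shipping_addr=NULL, billing_addr=10 Hill Ln → 10 Hill Ln
row_key=V69: shipping_addr=38 Pine Rd → 38 Pine Rd
row_key=V72: shipping_addr=NULL, billing_addr=NULL, → literal 56 Main St → 56 Main St
row_key=V79: shipping_addr=NULL, billing_addr=NULL, → literal 56 Main St → 56 Main St
row_key=V95: shipping_addr=4 Elm Ave → 4 Elm Ave
row_key=V99: shipping_addr=NULL, billing_addr=NULL, → literal 56 Main St → 56 Main St

55 Main St, 18 Main St, 47 Main St, 10 Hill Ln, 38 Pine Rd, 56 Main St, 56 Main St, 4 Elm Ave, 56 Main St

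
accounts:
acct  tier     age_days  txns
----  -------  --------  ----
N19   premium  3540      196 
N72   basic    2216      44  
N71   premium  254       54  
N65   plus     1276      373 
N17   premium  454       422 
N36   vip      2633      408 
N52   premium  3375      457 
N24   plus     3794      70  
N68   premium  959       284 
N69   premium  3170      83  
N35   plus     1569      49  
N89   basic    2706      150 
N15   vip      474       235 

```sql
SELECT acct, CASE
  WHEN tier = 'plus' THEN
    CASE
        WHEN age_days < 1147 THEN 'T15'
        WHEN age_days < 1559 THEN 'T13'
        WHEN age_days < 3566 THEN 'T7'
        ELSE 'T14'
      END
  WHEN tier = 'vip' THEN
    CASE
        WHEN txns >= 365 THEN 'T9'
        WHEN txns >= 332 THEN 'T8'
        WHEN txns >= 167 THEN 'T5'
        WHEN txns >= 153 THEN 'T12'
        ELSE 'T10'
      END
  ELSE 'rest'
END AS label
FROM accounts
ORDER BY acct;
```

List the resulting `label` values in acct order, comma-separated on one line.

acct=N15: tier='vip' → inner[txns >= 167] → T5
acct=N17: tier='premium' → outer ELSE → rest
acct=N19: tier='premium' → outer ELSE → rest
acct=N24: tier='plus' → inner[ELSE] → T14
acct=N35: tier='plus' → inner[age_days < 3566] → T7
acct=N36: tier='vip' → inner[txns >= 365] → T9
acct=N52: tier='premium' → outer ELSE → rest
acct=N65: tier='plus' → inner[age_days < 1559] → T13
acct=N68: tier='premium' → outer ELSE → rest
acct=N69: tier='premium' → outer ELSE → rest
acct=N71: tier='premium' → outer ELSE → rest
acct=N72: tier='basic' → outer ELSE → rest
acct=N89: tier='basic' → outer ELSE → rest

T5, rest, rest, T14, T7, T9, rest, T13, rest, rest, rest, rest, rest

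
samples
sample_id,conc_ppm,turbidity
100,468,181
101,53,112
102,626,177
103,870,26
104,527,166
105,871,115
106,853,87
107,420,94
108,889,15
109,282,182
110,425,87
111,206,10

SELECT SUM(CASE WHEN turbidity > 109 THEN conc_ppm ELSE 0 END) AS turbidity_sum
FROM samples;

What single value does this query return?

sample_id=100: ✓ → 468
sample_id=101: ✓ → 53
sample_id=102: ✓ → 626
sample_id=103: ✗
sample_id=104: ✓ → 527
sample_id=105: ✓ → 871
sample_id=106: ✗
sample_id=107: ✗
sample_id=108: ✗
sample_id=109: ✓ → 282
sample_id=110: ✗
sample_id=111: ✗
turbidity_sum = 468 + 53 + 626 + 527 + 871 + 282 = 2827

2827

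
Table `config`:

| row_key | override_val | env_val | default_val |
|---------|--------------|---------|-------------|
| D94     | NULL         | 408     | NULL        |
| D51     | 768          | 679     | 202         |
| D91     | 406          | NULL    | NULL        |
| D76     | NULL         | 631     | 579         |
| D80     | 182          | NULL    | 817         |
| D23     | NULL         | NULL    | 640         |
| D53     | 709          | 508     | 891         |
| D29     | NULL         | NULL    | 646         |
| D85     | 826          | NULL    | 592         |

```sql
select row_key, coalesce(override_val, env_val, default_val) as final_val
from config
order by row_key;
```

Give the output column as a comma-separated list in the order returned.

row_key=D23: override_val=NULL, env_val=NULL, default_val=640 → 640
row_key=D29: override_val=NULL, env_val=NULL, default_val=646 → 646
row_key=D51: override_val=768 → 768
row_key=D53: override_val=709 → 709
row_key=D76: override_val=NULL, env_val=631 → 631
row_key=D80: override_val=182 → 182
row_key=D85: override_val=826 → 826
row_key=D91: override_val=406 → 406
row_key=D94: override_val=NULL, env_val=408 → 408

640, 646, 768, 709, 631, 182, 826, 406, 408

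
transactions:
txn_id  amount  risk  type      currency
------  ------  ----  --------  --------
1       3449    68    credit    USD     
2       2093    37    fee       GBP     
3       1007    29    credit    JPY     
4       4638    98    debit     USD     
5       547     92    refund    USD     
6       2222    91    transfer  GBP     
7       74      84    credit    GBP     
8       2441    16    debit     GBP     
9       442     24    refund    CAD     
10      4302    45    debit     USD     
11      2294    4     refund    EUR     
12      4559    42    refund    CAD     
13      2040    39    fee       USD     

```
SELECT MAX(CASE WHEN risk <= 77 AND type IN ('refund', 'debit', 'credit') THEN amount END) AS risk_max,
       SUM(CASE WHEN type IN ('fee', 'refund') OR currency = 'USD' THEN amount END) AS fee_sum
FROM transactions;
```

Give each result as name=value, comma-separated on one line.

risk_max=4559, fee_sum=24364

[risk_max: risk <= 77 AND type IN ('refund', 'debit', 'credit')]
txn_id=1: ✓ → 3449
txn_id=2: ✗
txn_id=3: ✓ → 1007
txn_id=4: ✗
txn_id=5: ✗
txn_id=6: ✗
txn_id=7: ✗
txn_id=8: ✓ → 2441
txn_id=9: ✓ → 442
txn_id=10: ✓ → 4302
txn_id=11: ✓ → 2294
txn_id=12: ✓ → 4559
txn_id=13: ✗
risk_max = MAX(3449, 1007, 2441, 442, 4302, 2294, 4559) = 4559
—
[fee_sum: type IN ('fee', 'refund') OR currency = 'USD']
txn_id=1: ✓ → 3449
txn_id=2: ✓ → 2093
txn_id=3: ✗
txn_id=4: ✓ → 4638
txn_id=5: ✓ → 547
txn_id=6: ✗
txn_id=7: ✗
txn_id=8: ✗
txn_id=9: ✓ → 442
txn_id=10: ✓ → 4302
txn_id=11: ✓ → 2294
txn_id=12: ✓ → 4559
txn_id=13: ✓ → 2040
fee_sum = 3449 + 2093 + 4638 + 547 + 442 + 4302 + 2294 + 4559 + 2040 = 24364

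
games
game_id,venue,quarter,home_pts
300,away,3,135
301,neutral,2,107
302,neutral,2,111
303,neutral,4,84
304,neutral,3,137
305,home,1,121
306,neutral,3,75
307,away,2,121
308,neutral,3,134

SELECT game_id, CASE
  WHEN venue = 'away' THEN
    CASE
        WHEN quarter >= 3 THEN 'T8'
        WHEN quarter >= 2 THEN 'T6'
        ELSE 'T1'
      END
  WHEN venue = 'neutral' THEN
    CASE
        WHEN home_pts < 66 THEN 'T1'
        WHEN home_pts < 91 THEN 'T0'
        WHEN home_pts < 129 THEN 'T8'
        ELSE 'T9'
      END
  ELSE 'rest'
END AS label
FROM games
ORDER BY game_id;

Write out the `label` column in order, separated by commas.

game_id=300: venue='away' → inner[quarter >= 3] → T8
game_id=301: venue='neutral' → inner[home_pts < 129] → T8
game_id=302: venue='neutral' → inner[home_pts < 129] → T8
game_id=303: venue='neutral' → inner[home_pts < 91] → T0
game_id=304: venue='neutral' → inner[ELSE] → T9
game_id=305: venue='home' → outer ELSE → rest
game_id=306: venue='neutral' → inner[home_pts < 91] → T0
game_id=307: venue='away' → inner[quarter >= 2] → T6
game_id=308: venue='neutral' → inner[ELSE] → T9

T8, T8, T8, T0, T9, rest, T0, T6, T9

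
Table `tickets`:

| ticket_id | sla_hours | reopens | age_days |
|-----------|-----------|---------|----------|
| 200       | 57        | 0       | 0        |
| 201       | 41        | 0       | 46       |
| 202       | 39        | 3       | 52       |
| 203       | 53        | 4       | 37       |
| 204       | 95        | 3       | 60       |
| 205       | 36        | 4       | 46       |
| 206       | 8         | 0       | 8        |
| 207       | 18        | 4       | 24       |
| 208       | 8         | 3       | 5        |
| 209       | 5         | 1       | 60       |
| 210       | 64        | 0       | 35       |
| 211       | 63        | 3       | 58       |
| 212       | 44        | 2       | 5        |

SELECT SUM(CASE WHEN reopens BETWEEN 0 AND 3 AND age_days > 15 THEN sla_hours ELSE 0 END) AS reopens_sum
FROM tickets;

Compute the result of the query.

ticket_id=200: ✗
ticket_id=201: ✓ → 41
ticket_id=202: ✓ → 39
ticket_id=203: ✗
ticket_id=204: ✓ → 95
ticket_id=205: ✗
ticket_id=206: ✗
ticket_id=207: ✗
ticket_id=208: ✗
ticket_id=209: ✓ → 5
ticket_id=210: ✓ → 64
ticket_id=211: ✓ → 63
ticket_id=212: ✗
reopens_sum = 41 + 39 + 95 + 5 + 64 + 63 = 307

307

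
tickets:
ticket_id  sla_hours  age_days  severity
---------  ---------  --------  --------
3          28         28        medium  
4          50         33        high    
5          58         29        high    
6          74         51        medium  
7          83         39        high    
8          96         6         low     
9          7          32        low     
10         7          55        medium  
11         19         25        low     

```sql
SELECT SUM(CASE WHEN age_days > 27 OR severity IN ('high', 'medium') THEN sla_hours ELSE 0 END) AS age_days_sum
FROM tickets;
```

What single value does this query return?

307

ticket_id=3: ✓ → 28
ticket_id=4: ✓ → 50
ticket_id=5: ✓ → 58
ticket_id=6: ✓ → 74
ticket_id=7: ✓ → 83
ticket_id=8: ✗
ticket_id=9: ✓ → 7
ticket_id=10: ✓ → 7
ticket_id=11: ✗
age_days_sum = 28 + 50 + 58 + 74 + 83 + 7 + 7 = 307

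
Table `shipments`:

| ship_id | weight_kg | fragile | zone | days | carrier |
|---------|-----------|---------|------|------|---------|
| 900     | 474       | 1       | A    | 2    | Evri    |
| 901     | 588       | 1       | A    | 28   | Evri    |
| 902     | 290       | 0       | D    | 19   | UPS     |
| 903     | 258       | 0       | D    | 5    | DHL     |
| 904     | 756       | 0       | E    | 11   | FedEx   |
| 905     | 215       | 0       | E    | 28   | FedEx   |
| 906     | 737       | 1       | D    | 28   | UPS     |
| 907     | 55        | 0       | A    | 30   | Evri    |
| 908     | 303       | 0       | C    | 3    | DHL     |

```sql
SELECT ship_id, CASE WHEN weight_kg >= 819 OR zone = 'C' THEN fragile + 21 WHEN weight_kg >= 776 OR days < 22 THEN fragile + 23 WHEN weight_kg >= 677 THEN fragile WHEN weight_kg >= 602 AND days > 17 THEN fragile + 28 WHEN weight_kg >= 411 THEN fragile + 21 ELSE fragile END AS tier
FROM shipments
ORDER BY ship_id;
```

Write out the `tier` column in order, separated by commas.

24, 22, 23, 23, 23, 0, 1, 0, 21

ship_id=900: weight_kg >= 776 OR days < 22 → 24
ship_id=901: weight_kg >= 411 → 22
ship_id=902: weight_kg >= 776 OR days < 22 → 23
ship_id=903: weight_kg >= 776 OR days < 22 → 23
ship_id=904: weight_kg >= 776 OR days < 22 → 23
ship_id=905: ELSE → 0
ship_id=906: weight_kg >= 677 → 1
ship_id=907: ELSE → 0
ship_id=908: weight_kg >= 819 OR zone = 'C' → 21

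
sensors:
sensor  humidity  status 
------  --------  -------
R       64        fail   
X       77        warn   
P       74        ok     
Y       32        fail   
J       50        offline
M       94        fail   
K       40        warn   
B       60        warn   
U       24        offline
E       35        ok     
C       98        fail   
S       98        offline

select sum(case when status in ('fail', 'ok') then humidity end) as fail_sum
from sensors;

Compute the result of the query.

sensor=R: ✓ → 64
sensor=X: ✗
sensor=P: ✓ → 74
sensor=Y: ✓ → 32
sensor=J: ✗
sensor=M: ✓ → 94
sensor=K: ✗
sensor=B: ✗
sensor=U: ✗
sensor=E: ✓ → 35
sensor=C: ✓ → 98
sensor=S: ✗
fail_sum = 64 + 74 + 32 + 94 + 35 + 98 = 397

397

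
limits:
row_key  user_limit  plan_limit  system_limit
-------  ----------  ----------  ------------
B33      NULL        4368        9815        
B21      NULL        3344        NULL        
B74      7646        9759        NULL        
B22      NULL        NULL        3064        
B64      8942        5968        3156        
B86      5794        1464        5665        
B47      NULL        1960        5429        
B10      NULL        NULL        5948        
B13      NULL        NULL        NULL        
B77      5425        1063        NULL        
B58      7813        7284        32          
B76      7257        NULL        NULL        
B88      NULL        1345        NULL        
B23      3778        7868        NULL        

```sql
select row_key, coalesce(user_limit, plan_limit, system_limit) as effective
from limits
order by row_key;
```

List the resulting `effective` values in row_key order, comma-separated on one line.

5948, NULL, 3344, 3064, 3778, 4368, 1960, 7813, 8942, 7646, 7257, 5425, 5794, 1345

row_key=B10: user_limit=NULL, plan_limit=NULL, system_limit=5948 → 5948
row_key=B13: user_limit=NULL, plan_limit=NULL, system_limit=NULL (all NULL) → NULL
row_key=B21: user_limit=NULL, plan_limit=3344 → 3344
row_key=B22: user_limit=NULL, plan_limit=NULL, system_limit=3064 → 3064
row_key=B23: user_limit=3778 → 3778
row_key=B33: user_limit=NULL, plan_limit=4368 → 4368
row_key=B47: user_limit=NULL, plan_limit=1960 → 1960
row_key=B58: user_limit=7813 → 7813
row_key=B64: user_limit=8942 → 8942
row_key=B74: user_limit=7646 → 7646
row_key=B76: user_limit=7257 → 7257
row_key=B77: user_limit=5425 → 5425
row_key=B86: user_limit=5794 → 5794
row_key=B88: user_limit=NULL, plan_limit=1345 → 1345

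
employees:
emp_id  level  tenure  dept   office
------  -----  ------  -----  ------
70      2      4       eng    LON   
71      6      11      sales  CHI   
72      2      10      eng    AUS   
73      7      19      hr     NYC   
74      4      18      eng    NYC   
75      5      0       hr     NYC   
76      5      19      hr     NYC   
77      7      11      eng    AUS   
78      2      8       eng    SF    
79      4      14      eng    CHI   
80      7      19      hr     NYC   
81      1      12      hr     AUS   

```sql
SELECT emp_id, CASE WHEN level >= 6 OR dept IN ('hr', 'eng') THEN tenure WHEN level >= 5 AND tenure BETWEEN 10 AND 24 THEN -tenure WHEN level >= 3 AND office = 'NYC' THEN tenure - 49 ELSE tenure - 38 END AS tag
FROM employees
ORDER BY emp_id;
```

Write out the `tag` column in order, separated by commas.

emp_id=70: level >= 6 OR dept IN ('hr', 'eng') → 4
emp_id=71: level >= 6 OR dept IN ('hr', 'eng') → 11
emp_id=72: level >= 6 OR dept IN ('hr', 'eng') → 10
emp_id=73: level >= 6 OR dept IN ('hr', 'eng') → 19
emp_id=74: level >= 6 OR dept IN ('hr', 'eng') → 18
emp_id=75: level >= 6 OR dept IN ('hr', 'eng') → 0
emp_id=76: level >= 6 OR dept IN ('hr', 'eng') → 19
emp_id=77: level >= 6 OR dept IN ('hr', 'eng') → 11
emp_id=78: level >= 6 OR dept IN ('hr', 'eng') → 8
emp_id=79: level >= 6 OR dept IN ('hr', 'eng') → 14
emp_id=80: level >= 6 OR dept IN ('hr', 'eng') → 19
emp_id=81: level >= 6 OR dept IN ('hr', 'eng') → 12

4, 11, 10, 19, 18, 0, 19, 11, 8, 14, 19, 12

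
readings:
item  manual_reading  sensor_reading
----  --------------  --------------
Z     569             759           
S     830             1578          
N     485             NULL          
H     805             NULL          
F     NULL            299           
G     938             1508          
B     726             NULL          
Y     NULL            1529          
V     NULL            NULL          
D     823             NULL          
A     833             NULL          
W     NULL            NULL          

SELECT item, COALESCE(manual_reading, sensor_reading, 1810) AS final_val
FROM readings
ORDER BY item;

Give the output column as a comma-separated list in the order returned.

833, 726, 823, 299, 938, 805, 485, 830, 1810, 1810, 1529, 569

item=A: manual_reading=833 → 833
item=B: manual_reading=726 → 726
item=D: manual_reading=823 → 823
item=F: manual_reading=NULL, sensor_reading=299 → 299
item=G: manual_reading=938 → 938
item=H: manual_reading=805 → 805
item=N: manual_reading=485 → 485
item=S: manual_reading=830 → 830
item=V: manual_reading=NULL, sensor_reading=NULL, → literal 1810 → 1810
item=W: manual_reading=NULL, sensor_reading=NULL, → literal 1810 → 1810
item=Y: manual_reading=NULL, sensor_reading=1529 → 1529
item=Z: manual_reading=569 → 569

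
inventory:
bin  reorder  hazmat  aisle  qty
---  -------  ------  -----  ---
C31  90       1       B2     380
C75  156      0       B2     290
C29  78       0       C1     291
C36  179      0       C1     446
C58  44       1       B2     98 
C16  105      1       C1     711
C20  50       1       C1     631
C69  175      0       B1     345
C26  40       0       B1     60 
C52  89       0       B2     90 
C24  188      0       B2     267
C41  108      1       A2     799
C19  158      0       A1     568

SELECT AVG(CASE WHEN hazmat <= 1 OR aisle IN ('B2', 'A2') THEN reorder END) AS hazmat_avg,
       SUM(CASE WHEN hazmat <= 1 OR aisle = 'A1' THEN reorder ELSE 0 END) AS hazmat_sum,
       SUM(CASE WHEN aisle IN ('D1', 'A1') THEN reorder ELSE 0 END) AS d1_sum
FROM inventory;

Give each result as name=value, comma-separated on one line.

hazmat_avg=112.3076923077, hazmat_sum=1460, d1_sum=158

[hazmat_avg: hazmat <= 1 OR aisle IN ('B2', 'A2')]
bin=C31: ✓ → 90
bin=C75: ✓ → 156
bin=C29: ✓ → 78
bin=C36: ✓ → 179
bin=C58: ✓ → 44
bin=C16: ✓ → 105
bin=C20: ✓ → 50
bin=C69: ✓ → 175
bin=C26: ✓ → 40
bin=C52: ✓ → 89
bin=C24: ✓ → 188
bin=C41: ✓ → 108
bin=C19: ✓ → 158
hazmat_avg = (90 + 156 + 78 + 179 + 44 + 105 + 50 + 175 + 40 + 89 + 188 + 108 + 158) / 13 = 112.3076923077
—
[hazmat_sum: hazmat <= 1 OR aisle = 'A1']
bin=C31: ✓ → 90
bin=C75: ✓ → 156
bin=C29: ✓ → 78
bin=C36: ✓ → 179
bin=C58: ✓ → 44
bin=C16: ✓ → 105
bin=C20: ✓ → 50
bin=C69: ✓ → 175
bin=C26: ✓ → 40
bin=C52: ✓ → 89
bin=C24: ✓ → 188
bin=C41: ✓ → 108
bin=C19: ✓ → 158
hazmat_sum = 90 + 156 + 78 + 179 + 44 + 105 + 50 + 175 + 40 + 89 + 188 + 108 + 158 = 1460
—
[d1_sum: aisle IN ('D1', 'A1')]
bin=C31: ✗
bin=C75: ✗
bin=C29: ✗
bin=C36: ✗
bin=C58: ✗
bin=C16: ✗
bin=C20: ✗
bin=C69: ✗
bin=C26: ✗
bin=C52: ✗
bin=C24: ✗
bin=C41: ✗
bin=C19: ✓ → 158
d1_sum = 158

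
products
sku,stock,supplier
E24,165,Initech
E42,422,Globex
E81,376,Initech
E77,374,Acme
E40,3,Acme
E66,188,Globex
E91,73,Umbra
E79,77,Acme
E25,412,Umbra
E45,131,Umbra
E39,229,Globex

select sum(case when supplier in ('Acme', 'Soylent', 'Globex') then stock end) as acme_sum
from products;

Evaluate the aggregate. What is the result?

sku=E24: ✗
sku=E42: ✓ → 422
sku=E81: ✗
sku=E77: ✓ → 374
sku=E40: ✓ → 3
sku=E66: ✓ → 188
sku=E91: ✗
sku=E79: ✓ → 77
sku=E25: ✗
sku=E45: ✗
sku=E39: ✓ → 229
acme_sum = 422 + 374 + 3 + 188 + 77 + 229 = 1293

1293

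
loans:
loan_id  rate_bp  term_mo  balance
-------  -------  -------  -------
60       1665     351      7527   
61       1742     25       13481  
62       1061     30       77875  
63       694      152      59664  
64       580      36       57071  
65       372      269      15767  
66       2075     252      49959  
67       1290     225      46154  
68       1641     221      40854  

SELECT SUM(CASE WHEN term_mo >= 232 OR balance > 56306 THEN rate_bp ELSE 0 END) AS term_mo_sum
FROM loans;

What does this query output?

6447

loan_id=60: ✓ → 1665
loan_id=61: ✗
loan_id=62: ✓ → 1061
loan_id=63: ✓ → 694
loan_id=64: ✓ → 580
loan_id=65: ✓ → 372
loan_id=66: ✓ → 2075
loan_id=67: ✗
loan_id=68: ✗
term_mo_sum = 1665 + 1061 + 694 + 580 + 372 + 2075 = 6447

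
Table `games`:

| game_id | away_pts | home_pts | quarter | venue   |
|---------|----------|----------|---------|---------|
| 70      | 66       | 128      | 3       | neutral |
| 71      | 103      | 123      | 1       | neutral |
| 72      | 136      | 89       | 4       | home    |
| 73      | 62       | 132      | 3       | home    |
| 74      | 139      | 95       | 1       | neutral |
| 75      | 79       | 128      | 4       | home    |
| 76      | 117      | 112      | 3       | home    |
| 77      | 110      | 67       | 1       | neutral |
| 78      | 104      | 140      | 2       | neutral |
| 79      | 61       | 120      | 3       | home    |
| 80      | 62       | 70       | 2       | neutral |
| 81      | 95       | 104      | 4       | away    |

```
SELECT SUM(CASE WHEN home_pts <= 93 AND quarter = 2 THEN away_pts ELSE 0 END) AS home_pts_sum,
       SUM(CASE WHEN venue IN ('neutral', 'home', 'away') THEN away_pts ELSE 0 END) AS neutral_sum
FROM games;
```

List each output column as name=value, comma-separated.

home_pts_sum=62, neutral_sum=1134

[home_pts_sum: home_pts <= 93 AND quarter = 2]
game_id=70: ✗
game_id=71: ✗
game_id=72: ✗
game_id=73: ✗
game_id=74: ✗
game_id=75: ✗
game_id=76: ✗
game_id=77: ✗
game_id=78: ✗
game_id=79: ✗
game_id=80: ✓ → 62
game_id=81: ✗
home_pts_sum = 62
—
[neutral_sum: venue IN ('neutral', 'home', 'away')]
game_id=70: ✓ → 66
game_id=71: ✓ → 103
game_id=72: ✓ → 136
game_id=73: ✓ → 62
game_id=74: ✓ → 139
game_id=75: ✓ → 79
game_id=76: ✓ → 117
game_id=77: ✓ → 110
game_id=78: ✓ → 104
game_id=79: ✓ → 61
game_id=80: ✓ → 62
game_id=81: ✓ → 95
neutral_sum = 66 + 103 + 136 + 62 + 139 + 79 + 117 + 110 + 104 + 61 + 62 + 95 = 1134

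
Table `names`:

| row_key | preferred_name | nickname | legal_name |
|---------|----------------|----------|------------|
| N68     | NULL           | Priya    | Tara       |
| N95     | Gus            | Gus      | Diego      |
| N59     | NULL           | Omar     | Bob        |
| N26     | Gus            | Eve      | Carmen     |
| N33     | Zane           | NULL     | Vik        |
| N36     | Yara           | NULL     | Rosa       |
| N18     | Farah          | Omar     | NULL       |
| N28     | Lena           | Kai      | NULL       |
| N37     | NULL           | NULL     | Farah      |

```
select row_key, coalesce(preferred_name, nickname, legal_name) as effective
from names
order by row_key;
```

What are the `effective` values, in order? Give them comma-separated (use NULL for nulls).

row_key=N18: preferred_name=Farah → Farah
row_key=N26: preferred_name=Gus → Gus
row_key=N28: preferred_name=Lena → Lena
row_key=N33: preferred_name=Zane → Zane
row_key=N36: preferred_name=Yara → Yara
row_key=N37: preferred_name=NULL, nickname=NULL, legal_name=Farah → Farah
row_key=N59: preferred_name=NULL, nickname=Omar → Omar
row_key=N68: preferred_name=NULL, nickname=Priya → Priya
row_key=N95: preferred_name=Gus → Gus

Farah, Gus, Lena, Zane, Yara, Farah, Omar, Priya, Gus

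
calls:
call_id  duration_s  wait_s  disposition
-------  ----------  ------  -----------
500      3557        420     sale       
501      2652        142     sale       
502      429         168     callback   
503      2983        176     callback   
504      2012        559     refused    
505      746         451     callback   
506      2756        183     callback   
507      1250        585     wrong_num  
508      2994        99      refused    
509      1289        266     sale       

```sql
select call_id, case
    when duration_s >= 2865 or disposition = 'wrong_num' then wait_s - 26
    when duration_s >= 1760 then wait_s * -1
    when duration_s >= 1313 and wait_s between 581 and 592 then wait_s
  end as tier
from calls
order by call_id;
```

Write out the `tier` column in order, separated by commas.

call_id=500: duration_s >= 2865 or disposition = 'wrong_num' → 394
call_id=501: duration_s >= 1760 → -142
call_id=502: (no match → NULL) → NULL
call_id=503: duration_s >= 2865 or disposition = 'wrong_num' → 150
call_id=504: duration_s >= 1760 → -559
call_id=505: (no match → NULL) → NULL
call_id=506: duration_s >= 1760 → -183
call_id=507: duration_s >= 2865 or disposition = 'wrong_num' → 559
call_id=508: duration_s >= 2865 or disposition = 'wrong_num' → 73
call_id=509: (no match → NULL) → NULL

394, -142, NULL, 150, -559, NULL, -183, 559, 73, NULL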